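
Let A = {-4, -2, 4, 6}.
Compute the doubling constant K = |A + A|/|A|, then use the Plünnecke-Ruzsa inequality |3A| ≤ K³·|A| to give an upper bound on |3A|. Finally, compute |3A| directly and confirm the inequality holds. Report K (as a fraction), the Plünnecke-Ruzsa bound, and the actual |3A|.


|A| = 4.
Step 1: Compute A + A by enumerating all 16 pairs.
A + A = {-8, -6, -4, 0, 2, 4, 8, 10, 12}, so |A + A| = 9.
Step 2: Doubling constant K = |A + A|/|A| = 9/4 = 9/4 ≈ 2.2500.
Step 3: Plünnecke-Ruzsa gives |3A| ≤ K³·|A| = (2.2500)³ · 4 ≈ 45.5625.
Step 4: Compute 3A = A + A + A directly by enumerating all triples (a,b,c) ∈ A³; |3A| = 16.
Step 5: Check 16 ≤ 45.5625? Yes ✓.

K = 9/4, Plünnecke-Ruzsa bound K³|A| ≈ 45.5625, |3A| = 16, inequality holds.


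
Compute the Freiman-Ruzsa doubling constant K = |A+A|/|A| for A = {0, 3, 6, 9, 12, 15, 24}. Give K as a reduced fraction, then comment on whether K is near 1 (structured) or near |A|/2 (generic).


|A| = 7.
Compute A + A by enumerating all 49 pairs.
A + A = {0, 3, 6, 9, 12, 15, 18, 21, 24, 27, 30, 33, 36, 39, 48}, so |A + A| = 15.
K = |A + A| / |A| = 15/7 (already in lowest terms) ≈ 2.1429.
Reference: AP of size 7 gives K = 13/7 ≈ 1.8571; a fully generic set of size 7 gives K ≈ 4.0000.

|A| = 7, |A + A| = 15, K = 15/7.


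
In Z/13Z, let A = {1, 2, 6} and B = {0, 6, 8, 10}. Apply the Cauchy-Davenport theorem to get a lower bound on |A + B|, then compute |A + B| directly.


Cauchy-Davenport: |A + B| ≥ min(p, |A| + |B| - 1) for A, B nonempty in Z/pZ.
|A| = 3, |B| = 4, p = 13.
CD lower bound = min(13, 3 + 4 - 1) = min(13, 6) = 6.
Compute A + B mod 13 directly:
a = 1: 1+0=1, 1+6=7, 1+8=9, 1+10=11
a = 2: 2+0=2, 2+6=8, 2+8=10, 2+10=12
a = 6: 6+0=6, 6+6=12, 6+8=1, 6+10=3
A + B = {1, 2, 3, 6, 7, 8, 9, 10, 11, 12}, so |A + B| = 10.
Verify: 10 ≥ 6? Yes ✓.

CD lower bound = 6, actual |A + B| = 10.


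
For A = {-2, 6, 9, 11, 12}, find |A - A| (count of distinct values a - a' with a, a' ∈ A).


A - A = {a - a' : a, a' ∈ A}; |A| = 5.
Bounds: 2|A|-1 ≤ |A - A| ≤ |A|² - |A| + 1, i.e. 9 ≤ |A - A| ≤ 21.
Note: 0 ∈ A - A always (from a - a). The set is symmetric: if d ∈ A - A then -d ∈ A - A.
Enumerate nonzero differences d = a - a' with a > a' (then include -d):
Positive differences: {1, 2, 3, 5, 6, 8, 11, 13, 14}
Full difference set: {0} ∪ (positive diffs) ∪ (negative diffs).
|A - A| = 1 + 2·9 = 19 (matches direct enumeration: 19).

|A - A| = 19


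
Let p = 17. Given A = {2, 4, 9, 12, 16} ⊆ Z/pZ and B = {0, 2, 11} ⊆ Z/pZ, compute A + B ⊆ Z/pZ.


Work in Z/17Z: reduce every sum a + b modulo 17.
Enumerate all 15 pairs:
a = 2: 2+0=2, 2+2=4, 2+11=13
a = 4: 4+0=4, 4+2=6, 4+11=15
a = 9: 9+0=9, 9+2=11, 9+11=3
a = 12: 12+0=12, 12+2=14, 12+11=6
a = 16: 16+0=16, 16+2=1, 16+11=10
Distinct residues collected: {1, 2, 3, 4, 6, 9, 10, 11, 12, 13, 14, 15, 16}
|A + B| = 13 (out of 17 total residues).

A + B = {1, 2, 3, 4, 6, 9, 10, 11, 12, 13, 14, 15, 16}


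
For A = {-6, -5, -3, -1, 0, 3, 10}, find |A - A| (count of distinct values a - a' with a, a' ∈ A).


A - A = {a - a' : a, a' ∈ A}; |A| = 7.
Bounds: 2|A|-1 ≤ |A - A| ≤ |A|² - |A| + 1, i.e. 13 ≤ |A - A| ≤ 43.
Note: 0 ∈ A - A always (from a - a). The set is symmetric: if d ∈ A - A then -d ∈ A - A.
Enumerate nonzero differences d = a - a' with a > a' (then include -d):
Positive differences: {1, 2, 3, 4, 5, 6, 7, 8, 9, 10, 11, 13, 15, 16}
Full difference set: {0} ∪ (positive diffs) ∪ (negative diffs).
|A - A| = 1 + 2·14 = 29 (matches direct enumeration: 29).

|A - A| = 29


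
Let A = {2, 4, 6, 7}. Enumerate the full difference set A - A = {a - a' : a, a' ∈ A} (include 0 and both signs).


A - A = {a - a' : a, a' ∈ A}.
Compute a - a' for each ordered pair (a, a'):
a = 2: 2-2=0, 2-4=-2, 2-6=-4, 2-7=-5
a = 4: 4-2=2, 4-4=0, 4-6=-2, 4-7=-3
a = 6: 6-2=4, 6-4=2, 6-6=0, 6-7=-1
a = 7: 7-2=5, 7-4=3, 7-6=1, 7-7=0
Collecting distinct values (and noting 0 appears from a-a):
A - A = {-5, -4, -3, -2, -1, 0, 1, 2, 3, 4, 5}
|A - A| = 11

A - A = {-5, -4, -3, -2, -1, 0, 1, 2, 3, 4, 5}


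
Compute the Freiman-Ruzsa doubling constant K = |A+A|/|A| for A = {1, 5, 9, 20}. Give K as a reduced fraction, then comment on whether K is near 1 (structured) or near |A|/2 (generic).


|A| = 4.
Compute A + A by enumerating all 16 pairs.
A + A = {2, 6, 10, 14, 18, 21, 25, 29, 40}, so |A + A| = 9.
K = |A + A| / |A| = 9/4 (already in lowest terms) ≈ 2.2500.
Reference: AP of size 4 gives K = 7/4 ≈ 1.7500; a fully generic set of size 4 gives K ≈ 2.5000.

|A| = 4, |A + A| = 9, K = 9/4.


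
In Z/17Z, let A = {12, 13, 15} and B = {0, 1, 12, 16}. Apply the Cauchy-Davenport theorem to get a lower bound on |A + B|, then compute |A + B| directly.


Cauchy-Davenport: |A + B| ≥ min(p, |A| + |B| - 1) for A, B nonempty in Z/pZ.
|A| = 3, |B| = 4, p = 17.
CD lower bound = min(17, 3 + 4 - 1) = min(17, 6) = 6.
Compute A + B mod 17 directly:
a = 12: 12+0=12, 12+1=13, 12+12=7, 12+16=11
a = 13: 13+0=13, 13+1=14, 13+12=8, 13+16=12
a = 15: 15+0=15, 15+1=16, 15+12=10, 15+16=14
A + B = {7, 8, 10, 11, 12, 13, 14, 15, 16}, so |A + B| = 9.
Verify: 9 ≥ 6? Yes ✓.

CD lower bound = 6, actual |A + B| = 9.


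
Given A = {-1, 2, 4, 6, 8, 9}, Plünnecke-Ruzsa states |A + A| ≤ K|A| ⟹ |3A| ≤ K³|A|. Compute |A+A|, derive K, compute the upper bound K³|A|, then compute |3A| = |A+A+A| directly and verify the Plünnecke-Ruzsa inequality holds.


|A| = 6.
Step 1: Compute A + A by enumerating all 36 pairs.
A + A = {-2, 1, 3, 4, 5, 6, 7, 8, 10, 11, 12, 13, 14, 15, 16, 17, 18}, so |A + A| = 17.
Step 2: Doubling constant K = |A + A|/|A| = 17/6 = 17/6 ≈ 2.8333.
Step 3: Plünnecke-Ruzsa gives |3A| ≤ K³·|A| = (2.8333)³ · 6 ≈ 136.4722.
Step 4: Compute 3A = A + A + A directly by enumerating all triples (a,b,c) ∈ A³; |3A| = 28.
Step 5: Check 28 ≤ 136.4722? Yes ✓.

K = 17/6, Plünnecke-Ruzsa bound K³|A| ≈ 136.4722, |3A| = 28, inequality holds.


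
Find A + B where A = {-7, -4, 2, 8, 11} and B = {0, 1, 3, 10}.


A + B = {a + b : a ∈ A, b ∈ B}.
Enumerate all |A|·|B| = 5·4 = 20 pairs (a, b) and collect distinct sums.
a = -7: -7+0=-7, -7+1=-6, -7+3=-4, -7+10=3
a = -4: -4+0=-4, -4+1=-3, -4+3=-1, -4+10=6
a = 2: 2+0=2, 2+1=3, 2+3=5, 2+10=12
a = 8: 8+0=8, 8+1=9, 8+3=11, 8+10=18
a = 11: 11+0=11, 11+1=12, 11+3=14, 11+10=21
Collecting distinct sums: A + B = {-7, -6, -4, -3, -1, 2, 3, 5, 6, 8, 9, 11, 12, 14, 18, 21}
|A + B| = 16

A + B = {-7, -6, -4, -3, -1, 2, 3, 5, 6, 8, 9, 11, 12, 14, 18, 21}


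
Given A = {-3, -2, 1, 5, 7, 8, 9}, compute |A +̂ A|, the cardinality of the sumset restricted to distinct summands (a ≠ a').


Restricted sumset: A +̂ A = {a + a' : a ∈ A, a' ∈ A, a ≠ a'}.
Equivalently, take A + A and drop any sum 2a that is achievable ONLY as a + a for a ∈ A (i.e. sums representable only with equal summands).
Enumerate pairs (a, a') with a < a' (symmetric, so each unordered pair gives one sum; this covers all a ≠ a'):
  -3 + -2 = -5
  -3 + 1 = -2
  -3 + 5 = 2
  -3 + 7 = 4
  -3 + 8 = 5
  -3 + 9 = 6
  -2 + 1 = -1
  -2 + 5 = 3
  -2 + 7 = 5
  -2 + 8 = 6
  -2 + 9 = 7
  1 + 5 = 6
  1 + 7 = 8
  1 + 8 = 9
  1 + 9 = 10
  5 + 7 = 12
  5 + 8 = 13
  5 + 9 = 14
  7 + 8 = 15
  7 + 9 = 16
  8 + 9 = 17
Collected distinct sums: {-5, -2, -1, 2, 3, 4, 5, 6, 7, 8, 9, 10, 12, 13, 14, 15, 16, 17}
|A +̂ A| = 18
(Reference bound: |A +̂ A| ≥ 2|A| - 3 for |A| ≥ 2, with |A| = 7 giving ≥ 11.)

|A +̂ A| = 18


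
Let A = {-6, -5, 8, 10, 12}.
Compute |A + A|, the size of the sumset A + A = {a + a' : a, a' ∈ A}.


A + A = {a + a' : a, a' ∈ A}; |A| = 5.
General bounds: 2|A| - 1 ≤ |A + A| ≤ |A|(|A|+1)/2, i.e. 9 ≤ |A + A| ≤ 15.
Lower bound 2|A|-1 is attained iff A is an arithmetic progression.
Enumerate sums a + a' for a ≤ a' (symmetric, so this suffices):
a = -6: -6+-6=-12, -6+-5=-11, -6+8=2, -6+10=4, -6+12=6
a = -5: -5+-5=-10, -5+8=3, -5+10=5, -5+12=7
a = 8: 8+8=16, 8+10=18, 8+12=20
a = 10: 10+10=20, 10+12=22
a = 12: 12+12=24
Distinct sums: {-12, -11, -10, 2, 3, 4, 5, 6, 7, 16, 18, 20, 22, 24}
|A + A| = 14

|A + A| = 14


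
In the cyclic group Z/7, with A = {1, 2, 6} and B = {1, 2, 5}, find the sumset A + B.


Work in Z/7Z: reduce every sum a + b modulo 7.
Enumerate all 9 pairs:
a = 1: 1+1=2, 1+2=3, 1+5=6
a = 2: 2+1=3, 2+2=4, 2+5=0
a = 6: 6+1=0, 6+2=1, 6+5=4
Distinct residues collected: {0, 1, 2, 3, 4, 6}
|A + B| = 6 (out of 7 total residues).

A + B = {0, 1, 2, 3, 4, 6}


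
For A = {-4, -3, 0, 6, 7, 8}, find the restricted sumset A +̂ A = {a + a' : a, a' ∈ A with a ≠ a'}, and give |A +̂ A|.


Restricted sumset: A +̂ A = {a + a' : a ∈ A, a' ∈ A, a ≠ a'}.
Equivalently, take A + A and drop any sum 2a that is achievable ONLY as a + a for a ∈ A (i.e. sums representable only with equal summands).
Enumerate pairs (a, a') with a < a' (symmetric, so each unordered pair gives one sum; this covers all a ≠ a'):
  -4 + -3 = -7
  -4 + 0 = -4
  -4 + 6 = 2
  -4 + 7 = 3
  -4 + 8 = 4
  -3 + 0 = -3
  -3 + 6 = 3
  -3 + 7 = 4
  -3 + 8 = 5
  0 + 6 = 6
  0 + 7 = 7
  0 + 8 = 8
  6 + 7 = 13
  6 + 8 = 14
  7 + 8 = 15
Collected distinct sums: {-7, -4, -3, 2, 3, 4, 5, 6, 7, 8, 13, 14, 15}
|A +̂ A| = 13
(Reference bound: |A +̂ A| ≥ 2|A| - 3 for |A| ≥ 2, with |A| = 6 giving ≥ 9.)

|A +̂ A| = 13


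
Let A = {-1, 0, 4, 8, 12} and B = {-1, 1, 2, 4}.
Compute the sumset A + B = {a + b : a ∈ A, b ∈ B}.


A + B = {a + b : a ∈ A, b ∈ B}.
Enumerate all |A|·|B| = 5·4 = 20 pairs (a, b) and collect distinct sums.
a = -1: -1+-1=-2, -1+1=0, -1+2=1, -1+4=3
a = 0: 0+-1=-1, 0+1=1, 0+2=2, 0+4=4
a = 4: 4+-1=3, 4+1=5, 4+2=6, 4+4=8
a = 8: 8+-1=7, 8+1=9, 8+2=10, 8+4=12
a = 12: 12+-1=11, 12+1=13, 12+2=14, 12+4=16
Collecting distinct sums: A + B = {-2, -1, 0, 1, 2, 3, 4, 5, 6, 7, 8, 9, 10, 11, 12, 13, 14, 16}
|A + B| = 18

A + B = {-2, -1, 0, 1, 2, 3, 4, 5, 6, 7, 8, 9, 10, 11, 12, 13, 14, 16}


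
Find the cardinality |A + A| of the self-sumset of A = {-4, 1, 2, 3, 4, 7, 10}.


A + A = {a + a' : a, a' ∈ A}; |A| = 7.
General bounds: 2|A| - 1 ≤ |A + A| ≤ |A|(|A|+1)/2, i.e. 13 ≤ |A + A| ≤ 28.
Lower bound 2|A|-1 is attained iff A is an arithmetic progression.
Enumerate sums a + a' for a ≤ a' (symmetric, so this suffices):
a = -4: -4+-4=-8, -4+1=-3, -4+2=-2, -4+3=-1, -4+4=0, -4+7=3, -4+10=6
a = 1: 1+1=2, 1+2=3, 1+3=4, 1+4=5, 1+7=8, 1+10=11
a = 2: 2+2=4, 2+3=5, 2+4=6, 2+7=9, 2+10=12
a = 3: 3+3=6, 3+4=7, 3+7=10, 3+10=13
a = 4: 4+4=8, 4+7=11, 4+10=14
a = 7: 7+7=14, 7+10=17
a = 10: 10+10=20
Distinct sums: {-8, -3, -2, -1, 0, 2, 3, 4, 5, 6, 7, 8, 9, 10, 11, 12, 13, 14, 17, 20}
|A + A| = 20

|A + A| = 20


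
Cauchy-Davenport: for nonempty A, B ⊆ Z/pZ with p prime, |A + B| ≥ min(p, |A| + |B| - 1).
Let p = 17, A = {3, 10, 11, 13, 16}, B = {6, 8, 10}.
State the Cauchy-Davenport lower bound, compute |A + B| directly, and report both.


Cauchy-Davenport: |A + B| ≥ min(p, |A| + |B| - 1) for A, B nonempty in Z/pZ.
|A| = 5, |B| = 3, p = 17.
CD lower bound = min(17, 5 + 3 - 1) = min(17, 7) = 7.
Compute A + B mod 17 directly:
a = 3: 3+6=9, 3+8=11, 3+10=13
a = 10: 10+6=16, 10+8=1, 10+10=3
a = 11: 11+6=0, 11+8=2, 11+10=4
a = 13: 13+6=2, 13+8=4, 13+10=6
a = 16: 16+6=5, 16+8=7, 16+10=9
A + B = {0, 1, 2, 3, 4, 5, 6, 7, 9, 11, 13, 16}, so |A + B| = 12.
Verify: 12 ≥ 7? Yes ✓.

CD lower bound = 7, actual |A + B| = 12.


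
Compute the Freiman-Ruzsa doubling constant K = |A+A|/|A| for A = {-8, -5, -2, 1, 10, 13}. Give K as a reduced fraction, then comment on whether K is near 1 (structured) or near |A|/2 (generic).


|A| = 6.
Compute A + A by enumerating all 36 pairs.
A + A = {-16, -13, -10, -7, -4, -1, 2, 5, 8, 11, 14, 20, 23, 26}, so |A + A| = 14.
K = |A + A| / |A| = 14/6 = 7/3 ≈ 2.3333.
Reference: AP of size 6 gives K = 11/6 ≈ 1.8333; a fully generic set of size 6 gives K ≈ 3.5000.

|A| = 6, |A + A| = 14, K = 14/6 = 7/3.


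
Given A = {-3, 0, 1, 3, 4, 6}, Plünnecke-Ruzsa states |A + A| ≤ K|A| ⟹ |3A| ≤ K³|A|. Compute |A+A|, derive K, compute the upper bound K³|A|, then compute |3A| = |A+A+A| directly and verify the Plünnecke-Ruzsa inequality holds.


|A| = 6.
Step 1: Compute A + A by enumerating all 36 pairs.
A + A = {-6, -3, -2, 0, 1, 2, 3, 4, 5, 6, 7, 8, 9, 10, 12}, so |A + A| = 15.
Step 2: Doubling constant K = |A + A|/|A| = 15/6 = 15/6 ≈ 2.5000.
Step 3: Plünnecke-Ruzsa gives |3A| ≤ K³·|A| = (2.5000)³ · 6 ≈ 93.7500.
Step 4: Compute 3A = A + A + A directly by enumerating all triples (a,b,c) ∈ A³; |3A| = 24.
Step 5: Check 24 ≤ 93.7500? Yes ✓.

K = 15/6, Plünnecke-Ruzsa bound K³|A| ≈ 93.7500, |3A| = 24, inequality holds.


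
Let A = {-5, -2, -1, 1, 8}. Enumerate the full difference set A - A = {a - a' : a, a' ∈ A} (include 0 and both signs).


A - A = {a - a' : a, a' ∈ A}.
Compute a - a' for each ordered pair (a, a'):
a = -5: -5--5=0, -5--2=-3, -5--1=-4, -5-1=-6, -5-8=-13
a = -2: -2--5=3, -2--2=0, -2--1=-1, -2-1=-3, -2-8=-10
a = -1: -1--5=4, -1--2=1, -1--1=0, -1-1=-2, -1-8=-9
a = 1: 1--5=6, 1--2=3, 1--1=2, 1-1=0, 1-8=-7
a = 8: 8--5=13, 8--2=10, 8--1=9, 8-1=7, 8-8=0
Collecting distinct values (and noting 0 appears from a-a):
A - A = {-13, -10, -9, -7, -6, -4, -3, -2, -1, 0, 1, 2, 3, 4, 6, 7, 9, 10, 13}
|A - A| = 19

A - A = {-13, -10, -9, -7, -6, -4, -3, -2, -1, 0, 1, 2, 3, 4, 6, 7, 9, 10, 13}


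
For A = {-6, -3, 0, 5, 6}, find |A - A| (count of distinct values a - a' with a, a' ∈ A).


A - A = {a - a' : a, a' ∈ A}; |A| = 5.
Bounds: 2|A|-1 ≤ |A - A| ≤ |A|² - |A| + 1, i.e. 9 ≤ |A - A| ≤ 21.
Note: 0 ∈ A - A always (from a - a). The set is symmetric: if d ∈ A - A then -d ∈ A - A.
Enumerate nonzero differences d = a - a' with a > a' (then include -d):
Positive differences: {1, 3, 5, 6, 8, 9, 11, 12}
Full difference set: {0} ∪ (positive diffs) ∪ (negative diffs).
|A - A| = 1 + 2·8 = 17 (matches direct enumeration: 17).

|A - A| = 17


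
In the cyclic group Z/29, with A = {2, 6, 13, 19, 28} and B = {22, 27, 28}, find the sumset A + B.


Work in Z/29Z: reduce every sum a + b modulo 29.
Enumerate all 15 pairs:
a = 2: 2+22=24, 2+27=0, 2+28=1
a = 6: 6+22=28, 6+27=4, 6+28=5
a = 13: 13+22=6, 13+27=11, 13+28=12
a = 19: 19+22=12, 19+27=17, 19+28=18
a = 28: 28+22=21, 28+27=26, 28+28=27
Distinct residues collected: {0, 1, 4, 5, 6, 11, 12, 17, 18, 21, 24, 26, 27, 28}
|A + B| = 14 (out of 29 total residues).

A + B = {0, 1, 4, 5, 6, 11, 12, 17, 18, 21, 24, 26, 27, 28}


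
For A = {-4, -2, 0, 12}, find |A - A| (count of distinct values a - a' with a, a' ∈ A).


A - A = {a - a' : a, a' ∈ A}; |A| = 4.
Bounds: 2|A|-1 ≤ |A - A| ≤ |A|² - |A| + 1, i.e. 7 ≤ |A - A| ≤ 13.
Note: 0 ∈ A - A always (from a - a). The set is symmetric: if d ∈ A - A then -d ∈ A - A.
Enumerate nonzero differences d = a - a' with a > a' (then include -d):
Positive differences: {2, 4, 12, 14, 16}
Full difference set: {0} ∪ (positive diffs) ∪ (negative diffs).
|A - A| = 1 + 2·5 = 11 (matches direct enumeration: 11).

|A - A| = 11


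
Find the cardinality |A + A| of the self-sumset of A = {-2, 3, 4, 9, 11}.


A + A = {a + a' : a, a' ∈ A}; |A| = 5.
General bounds: 2|A| - 1 ≤ |A + A| ≤ |A|(|A|+1)/2, i.e. 9 ≤ |A + A| ≤ 15.
Lower bound 2|A|-1 is attained iff A is an arithmetic progression.
Enumerate sums a + a' for a ≤ a' (symmetric, so this suffices):
a = -2: -2+-2=-4, -2+3=1, -2+4=2, -2+9=7, -2+11=9
a = 3: 3+3=6, 3+4=7, 3+9=12, 3+11=14
a = 4: 4+4=8, 4+9=13, 4+11=15
a = 9: 9+9=18, 9+11=20
a = 11: 11+11=22
Distinct sums: {-4, 1, 2, 6, 7, 8, 9, 12, 13, 14, 15, 18, 20, 22}
|A + A| = 14

|A + A| = 14


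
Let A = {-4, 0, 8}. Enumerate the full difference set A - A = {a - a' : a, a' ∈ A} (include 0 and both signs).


A - A = {a - a' : a, a' ∈ A}.
Compute a - a' for each ordered pair (a, a'):
a = -4: -4--4=0, -4-0=-4, -4-8=-12
a = 0: 0--4=4, 0-0=0, 0-8=-8
a = 8: 8--4=12, 8-0=8, 8-8=0
Collecting distinct values (and noting 0 appears from a-a):
A - A = {-12, -8, -4, 0, 4, 8, 12}
|A - A| = 7

A - A = {-12, -8, -4, 0, 4, 8, 12}


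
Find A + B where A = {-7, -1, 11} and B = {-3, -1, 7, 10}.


A + B = {a + b : a ∈ A, b ∈ B}.
Enumerate all |A|·|B| = 3·4 = 12 pairs (a, b) and collect distinct sums.
a = -7: -7+-3=-10, -7+-1=-8, -7+7=0, -7+10=3
a = -1: -1+-3=-4, -1+-1=-2, -1+7=6, -1+10=9
a = 11: 11+-3=8, 11+-1=10, 11+7=18, 11+10=21
Collecting distinct sums: A + B = {-10, -8, -4, -2, 0, 3, 6, 8, 9, 10, 18, 21}
|A + B| = 12

A + B = {-10, -8, -4, -2, 0, 3, 6, 8, 9, 10, 18, 21}


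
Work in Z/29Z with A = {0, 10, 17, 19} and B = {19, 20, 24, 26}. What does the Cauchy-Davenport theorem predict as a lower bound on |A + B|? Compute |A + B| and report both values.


Cauchy-Davenport: |A + B| ≥ min(p, |A| + |B| - 1) for A, B nonempty in Z/pZ.
|A| = 4, |B| = 4, p = 29.
CD lower bound = min(29, 4 + 4 - 1) = min(29, 7) = 7.
Compute A + B mod 29 directly:
a = 0: 0+19=19, 0+20=20, 0+24=24, 0+26=26
a = 10: 10+19=0, 10+20=1, 10+24=5, 10+26=7
a = 17: 17+19=7, 17+20=8, 17+24=12, 17+26=14
a = 19: 19+19=9, 19+20=10, 19+24=14, 19+26=16
A + B = {0, 1, 5, 7, 8, 9, 10, 12, 14, 16, 19, 20, 24, 26}, so |A + B| = 14.
Verify: 14 ≥ 7? Yes ✓.

CD lower bound = 7, actual |A + B| = 14.


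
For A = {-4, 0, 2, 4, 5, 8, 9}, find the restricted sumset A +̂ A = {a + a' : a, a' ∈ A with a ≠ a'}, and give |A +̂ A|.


Restricted sumset: A +̂ A = {a + a' : a ∈ A, a' ∈ A, a ≠ a'}.
Equivalently, take A + A and drop any sum 2a that is achievable ONLY as a + a for a ∈ A (i.e. sums representable only with equal summands).
Enumerate pairs (a, a') with a < a' (symmetric, so each unordered pair gives one sum; this covers all a ≠ a'):
  -4 + 0 = -4
  -4 + 2 = -2
  -4 + 4 = 0
  -4 + 5 = 1
  -4 + 8 = 4
  -4 + 9 = 5
  0 + 2 = 2
  0 + 4 = 4
  0 + 5 = 5
  0 + 8 = 8
  0 + 9 = 9
  2 + 4 = 6
  2 + 5 = 7
  2 + 8 = 10
  2 + 9 = 11
  4 + 5 = 9
  4 + 8 = 12
  4 + 9 = 13
  5 + 8 = 13
  5 + 9 = 14
  8 + 9 = 17
Collected distinct sums: {-4, -2, 0, 1, 2, 4, 5, 6, 7, 8, 9, 10, 11, 12, 13, 14, 17}
|A +̂ A| = 17
(Reference bound: |A +̂ A| ≥ 2|A| - 3 for |A| ≥ 2, with |A| = 7 giving ≥ 11.)

|A +̂ A| = 17


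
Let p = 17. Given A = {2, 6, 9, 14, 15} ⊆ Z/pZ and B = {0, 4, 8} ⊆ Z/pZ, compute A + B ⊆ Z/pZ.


Work in Z/17Z: reduce every sum a + b modulo 17.
Enumerate all 15 pairs:
a = 2: 2+0=2, 2+4=6, 2+8=10
a = 6: 6+0=6, 6+4=10, 6+8=14
a = 9: 9+0=9, 9+4=13, 9+8=0
a = 14: 14+0=14, 14+4=1, 14+8=5
a = 15: 15+0=15, 15+4=2, 15+8=6
Distinct residues collected: {0, 1, 2, 5, 6, 9, 10, 13, 14, 15}
|A + B| = 10 (out of 17 total residues).

A + B = {0, 1, 2, 5, 6, 9, 10, 13, 14, 15}


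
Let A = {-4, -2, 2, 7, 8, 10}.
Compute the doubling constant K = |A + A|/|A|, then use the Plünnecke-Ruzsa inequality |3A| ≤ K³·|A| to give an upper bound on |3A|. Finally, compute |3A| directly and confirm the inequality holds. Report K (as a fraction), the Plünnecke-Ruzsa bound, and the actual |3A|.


|A| = 6.
Step 1: Compute A + A by enumerating all 36 pairs.
A + A = {-8, -6, -4, -2, 0, 3, 4, 5, 6, 8, 9, 10, 12, 14, 15, 16, 17, 18, 20}, so |A + A| = 19.
Step 2: Doubling constant K = |A + A|/|A| = 19/6 = 19/6 ≈ 3.1667.
Step 3: Plünnecke-Ruzsa gives |3A| ≤ K³·|A| = (3.1667)³ · 6 ≈ 190.5278.
Step 4: Compute 3A = A + A + A directly by enumerating all triples (a,b,c) ∈ A³; |3A| = 36.
Step 5: Check 36 ≤ 190.5278? Yes ✓.

K = 19/6, Plünnecke-Ruzsa bound K³|A| ≈ 190.5278, |3A| = 36, inequality holds.


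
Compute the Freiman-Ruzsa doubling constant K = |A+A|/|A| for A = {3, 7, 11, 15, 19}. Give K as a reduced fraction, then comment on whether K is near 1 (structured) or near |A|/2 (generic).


|A| = 5.
Compute A + A by enumerating all 25 pairs.
A + A = {6, 10, 14, 18, 22, 26, 30, 34, 38}, so |A + A| = 9.
K = |A + A| / |A| = 9/5 (already in lowest terms) ≈ 1.8000.
Reference: AP of size 5 gives K = 9/5 ≈ 1.8000; a fully generic set of size 5 gives K ≈ 3.0000.

|A| = 5, |A + A| = 9, K = 9/5.


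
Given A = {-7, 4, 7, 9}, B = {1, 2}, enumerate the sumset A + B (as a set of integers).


A + B = {a + b : a ∈ A, b ∈ B}.
Enumerate all |A|·|B| = 4·2 = 8 pairs (a, b) and collect distinct sums.
a = -7: -7+1=-6, -7+2=-5
a = 4: 4+1=5, 4+2=6
a = 7: 7+1=8, 7+2=9
a = 9: 9+1=10, 9+2=11
Collecting distinct sums: A + B = {-6, -5, 5, 6, 8, 9, 10, 11}
|A + B| = 8

A + B = {-6, -5, 5, 6, 8, 9, 10, 11}


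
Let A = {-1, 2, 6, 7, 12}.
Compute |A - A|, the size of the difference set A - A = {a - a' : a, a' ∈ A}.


A - A = {a - a' : a, a' ∈ A}; |A| = 5.
Bounds: 2|A|-1 ≤ |A - A| ≤ |A|² - |A| + 1, i.e. 9 ≤ |A - A| ≤ 21.
Note: 0 ∈ A - A always (from a - a). The set is symmetric: if d ∈ A - A then -d ∈ A - A.
Enumerate nonzero differences d = a - a' with a > a' (then include -d):
Positive differences: {1, 3, 4, 5, 6, 7, 8, 10, 13}
Full difference set: {0} ∪ (positive diffs) ∪ (negative diffs).
|A - A| = 1 + 2·9 = 19 (matches direct enumeration: 19).

|A - A| = 19


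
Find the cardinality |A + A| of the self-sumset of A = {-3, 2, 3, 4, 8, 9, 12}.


A + A = {a + a' : a, a' ∈ A}; |A| = 7.
General bounds: 2|A| - 1 ≤ |A + A| ≤ |A|(|A|+1)/2, i.e. 13 ≤ |A + A| ≤ 28.
Lower bound 2|A|-1 is attained iff A is an arithmetic progression.
Enumerate sums a + a' for a ≤ a' (symmetric, so this suffices):
a = -3: -3+-3=-6, -3+2=-1, -3+3=0, -3+4=1, -3+8=5, -3+9=6, -3+12=9
a = 2: 2+2=4, 2+3=5, 2+4=6, 2+8=10, 2+9=11, 2+12=14
a = 3: 3+3=6, 3+4=7, 3+8=11, 3+9=12, 3+12=15
a = 4: 4+4=8, 4+8=12, 4+9=13, 4+12=16
a = 8: 8+8=16, 8+9=17, 8+12=20
a = 9: 9+9=18, 9+12=21
a = 12: 12+12=24
Distinct sums: {-6, -1, 0, 1, 4, 5, 6, 7, 8, 9, 10, 11, 12, 13, 14, 15, 16, 17, 18, 20, 21, 24}
|A + A| = 22

|A + A| = 22


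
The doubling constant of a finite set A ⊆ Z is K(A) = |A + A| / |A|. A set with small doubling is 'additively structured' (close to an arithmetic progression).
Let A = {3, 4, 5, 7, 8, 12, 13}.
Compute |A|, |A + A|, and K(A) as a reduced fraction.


|A| = 7.
Compute A + A by enumerating all 49 pairs.
A + A = {6, 7, 8, 9, 10, 11, 12, 13, 14, 15, 16, 17, 18, 19, 20, 21, 24, 25, 26}, so |A + A| = 19.
K = |A + A| / |A| = 19/7 (already in lowest terms) ≈ 2.7143.
Reference: AP of size 7 gives K = 13/7 ≈ 1.8571; a fully generic set of size 7 gives K ≈ 4.0000.

|A| = 7, |A + A| = 19, K = 19/7.


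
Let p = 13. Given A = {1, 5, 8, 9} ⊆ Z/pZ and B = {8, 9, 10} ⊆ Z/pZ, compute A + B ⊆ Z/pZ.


Work in Z/13Z: reduce every sum a + b modulo 13.
Enumerate all 12 pairs:
a = 1: 1+8=9, 1+9=10, 1+10=11
a = 5: 5+8=0, 5+9=1, 5+10=2
a = 8: 8+8=3, 8+9=4, 8+10=5
a = 9: 9+8=4, 9+9=5, 9+10=6
Distinct residues collected: {0, 1, 2, 3, 4, 5, 6, 9, 10, 11}
|A + B| = 10 (out of 13 total residues).

A + B = {0, 1, 2, 3, 4, 5, 6, 9, 10, 11}


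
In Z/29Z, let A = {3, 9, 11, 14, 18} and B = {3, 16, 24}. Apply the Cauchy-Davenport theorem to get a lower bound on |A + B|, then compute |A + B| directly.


Cauchy-Davenport: |A + B| ≥ min(p, |A| + |B| - 1) for A, B nonempty in Z/pZ.
|A| = 5, |B| = 3, p = 29.
CD lower bound = min(29, 5 + 3 - 1) = min(29, 7) = 7.
Compute A + B mod 29 directly:
a = 3: 3+3=6, 3+16=19, 3+24=27
a = 9: 9+3=12, 9+16=25, 9+24=4
a = 11: 11+3=14, 11+16=27, 11+24=6
a = 14: 14+3=17, 14+16=1, 14+24=9
a = 18: 18+3=21, 18+16=5, 18+24=13
A + B = {1, 4, 5, 6, 9, 12, 13, 14, 17, 19, 21, 25, 27}, so |A + B| = 13.
Verify: 13 ≥ 7? Yes ✓.

CD lower bound = 7, actual |A + B| = 13.


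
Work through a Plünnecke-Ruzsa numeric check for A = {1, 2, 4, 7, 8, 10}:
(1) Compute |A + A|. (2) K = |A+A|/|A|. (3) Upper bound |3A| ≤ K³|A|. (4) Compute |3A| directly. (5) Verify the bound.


|A| = 6.
Step 1: Compute A + A by enumerating all 36 pairs.
A + A = {2, 3, 4, 5, 6, 8, 9, 10, 11, 12, 14, 15, 16, 17, 18, 20}, so |A + A| = 16.
Step 2: Doubling constant K = |A + A|/|A| = 16/6 = 16/6 ≈ 2.6667.
Step 3: Plünnecke-Ruzsa gives |3A| ≤ K³·|A| = (2.6667)³ · 6 ≈ 113.7778.
Step 4: Compute 3A = A + A + A directly by enumerating all triples (a,b,c) ∈ A³; |3A| = 27.
Step 5: Check 27 ≤ 113.7778? Yes ✓.

K = 16/6, Plünnecke-Ruzsa bound K³|A| ≈ 113.7778, |3A| = 27, inequality holds.


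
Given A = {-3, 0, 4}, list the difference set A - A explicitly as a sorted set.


A - A = {a - a' : a, a' ∈ A}.
Compute a - a' for each ordered pair (a, a'):
a = -3: -3--3=0, -3-0=-3, -3-4=-7
a = 0: 0--3=3, 0-0=0, 0-4=-4
a = 4: 4--3=7, 4-0=4, 4-4=0
Collecting distinct values (and noting 0 appears from a-a):
A - A = {-7, -4, -3, 0, 3, 4, 7}
|A - A| = 7

A - A = {-7, -4, -3, 0, 3, 4, 7}


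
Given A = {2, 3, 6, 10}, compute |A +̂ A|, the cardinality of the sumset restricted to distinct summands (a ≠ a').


Restricted sumset: A +̂ A = {a + a' : a ∈ A, a' ∈ A, a ≠ a'}.
Equivalently, take A + A and drop any sum 2a that is achievable ONLY as a + a for a ∈ A (i.e. sums representable only with equal summands).
Enumerate pairs (a, a') with a < a' (symmetric, so each unordered pair gives one sum; this covers all a ≠ a'):
  2 + 3 = 5
  2 + 6 = 8
  2 + 10 = 12
  3 + 6 = 9
  3 + 10 = 13
  6 + 10 = 16
Collected distinct sums: {5, 8, 9, 12, 13, 16}
|A +̂ A| = 6
(Reference bound: |A +̂ A| ≥ 2|A| - 3 for |A| ≥ 2, with |A| = 4 giving ≥ 5.)

|A +̂ A| = 6


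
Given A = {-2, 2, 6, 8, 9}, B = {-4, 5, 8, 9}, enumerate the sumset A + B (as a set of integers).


A + B = {a + b : a ∈ A, b ∈ B}.
Enumerate all |A|·|B| = 5·4 = 20 pairs (a, b) and collect distinct sums.
a = -2: -2+-4=-6, -2+5=3, -2+8=6, -2+9=7
a = 2: 2+-4=-2, 2+5=7, 2+8=10, 2+9=11
a = 6: 6+-4=2, 6+5=11, 6+8=14, 6+9=15
a = 8: 8+-4=4, 8+5=13, 8+8=16, 8+9=17
a = 9: 9+-4=5, 9+5=14, 9+8=17, 9+9=18
Collecting distinct sums: A + B = {-6, -2, 2, 3, 4, 5, 6, 7, 10, 11, 13, 14, 15, 16, 17, 18}
|A + B| = 16

A + B = {-6, -2, 2, 3, 4, 5, 6, 7, 10, 11, 13, 14, 15, 16, 17, 18}


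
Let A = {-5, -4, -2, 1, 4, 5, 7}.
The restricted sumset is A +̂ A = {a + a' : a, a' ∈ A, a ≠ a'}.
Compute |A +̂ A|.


Restricted sumset: A +̂ A = {a + a' : a ∈ A, a' ∈ A, a ≠ a'}.
Equivalently, take A + A and drop any sum 2a that is achievable ONLY as a + a for a ∈ A (i.e. sums representable only with equal summands).
Enumerate pairs (a, a') with a < a' (symmetric, so each unordered pair gives one sum; this covers all a ≠ a'):
  -5 + -4 = -9
  -5 + -2 = -7
  -5 + 1 = -4
  -5 + 4 = -1
  -5 + 5 = 0
  -5 + 7 = 2
  -4 + -2 = -6
  -4 + 1 = -3
  -4 + 4 = 0
  -4 + 5 = 1
  -4 + 7 = 3
  -2 + 1 = -1
  -2 + 4 = 2
  -2 + 5 = 3
  -2 + 7 = 5
  1 + 4 = 5
  1 + 5 = 6
  1 + 7 = 8
  4 + 5 = 9
  4 + 7 = 11
  5 + 7 = 12
Collected distinct sums: {-9, -7, -6, -4, -3, -1, 0, 1, 2, 3, 5, 6, 8, 9, 11, 12}
|A +̂ A| = 16
(Reference bound: |A +̂ A| ≥ 2|A| - 3 for |A| ≥ 2, with |A| = 7 giving ≥ 11.)

|A +̂ A| = 16


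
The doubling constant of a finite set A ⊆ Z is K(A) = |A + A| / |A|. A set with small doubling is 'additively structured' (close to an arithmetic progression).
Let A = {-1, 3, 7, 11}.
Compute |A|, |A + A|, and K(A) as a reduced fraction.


|A| = 4.
Compute A + A by enumerating all 16 pairs.
A + A = {-2, 2, 6, 10, 14, 18, 22}, so |A + A| = 7.
K = |A + A| / |A| = 7/4 (already in lowest terms) ≈ 1.7500.
Reference: AP of size 4 gives K = 7/4 ≈ 1.7500; a fully generic set of size 4 gives K ≈ 2.5000.

|A| = 4, |A + A| = 7, K = 7/4.


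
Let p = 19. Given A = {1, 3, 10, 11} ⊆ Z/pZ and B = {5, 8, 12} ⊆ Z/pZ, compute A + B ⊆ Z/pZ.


Work in Z/19Z: reduce every sum a + b modulo 19.
Enumerate all 12 pairs:
a = 1: 1+5=6, 1+8=9, 1+12=13
a = 3: 3+5=8, 3+8=11, 3+12=15
a = 10: 10+5=15, 10+8=18, 10+12=3
a = 11: 11+5=16, 11+8=0, 11+12=4
Distinct residues collected: {0, 3, 4, 6, 8, 9, 11, 13, 15, 16, 18}
|A + B| = 11 (out of 19 total residues).

A + B = {0, 3, 4, 6, 8, 9, 11, 13, 15, 16, 18}


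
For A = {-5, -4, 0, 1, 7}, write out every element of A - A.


A - A = {a - a' : a, a' ∈ A}.
Compute a - a' for each ordered pair (a, a'):
a = -5: -5--5=0, -5--4=-1, -5-0=-5, -5-1=-6, -5-7=-12
a = -4: -4--5=1, -4--4=0, -4-0=-4, -4-1=-5, -4-7=-11
a = 0: 0--5=5, 0--4=4, 0-0=0, 0-1=-1, 0-7=-7
a = 1: 1--5=6, 1--4=5, 1-0=1, 1-1=0, 1-7=-6
a = 7: 7--5=12, 7--4=11, 7-0=7, 7-1=6, 7-7=0
Collecting distinct values (and noting 0 appears from a-a):
A - A = {-12, -11, -7, -6, -5, -4, -1, 0, 1, 4, 5, 6, 7, 11, 12}
|A - A| = 15

A - A = {-12, -11, -7, -6, -5, -4, -1, 0, 1, 4, 5, 6, 7, 11, 12}


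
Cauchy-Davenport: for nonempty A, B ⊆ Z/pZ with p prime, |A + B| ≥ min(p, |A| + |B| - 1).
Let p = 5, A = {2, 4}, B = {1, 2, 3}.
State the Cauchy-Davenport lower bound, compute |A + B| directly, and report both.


Cauchy-Davenport: |A + B| ≥ min(p, |A| + |B| - 1) for A, B nonempty in Z/pZ.
|A| = 2, |B| = 3, p = 5.
CD lower bound = min(5, 2 + 3 - 1) = min(5, 4) = 4.
Compute A + B mod 5 directly:
a = 2: 2+1=3, 2+2=4, 2+3=0
a = 4: 4+1=0, 4+2=1, 4+3=2
A + B = {0, 1, 2, 3, 4}, so |A + B| = 5.
Verify: 5 ≥ 4? Yes ✓.

CD lower bound = 4, actual |A + B| = 5.


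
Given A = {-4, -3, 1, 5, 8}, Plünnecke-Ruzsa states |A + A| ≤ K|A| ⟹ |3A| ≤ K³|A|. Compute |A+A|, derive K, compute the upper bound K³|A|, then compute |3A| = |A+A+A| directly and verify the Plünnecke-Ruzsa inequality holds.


|A| = 5.
Step 1: Compute A + A by enumerating all 25 pairs.
A + A = {-8, -7, -6, -3, -2, 1, 2, 4, 5, 6, 9, 10, 13, 16}, so |A + A| = 14.
Step 2: Doubling constant K = |A + A|/|A| = 14/5 = 14/5 ≈ 2.8000.
Step 3: Plünnecke-Ruzsa gives |3A| ≤ K³·|A| = (2.8000)³ · 5 ≈ 109.7600.
Step 4: Compute 3A = A + A + A directly by enumerating all triples (a,b,c) ∈ A³; |3A| = 28.
Step 5: Check 28 ≤ 109.7600? Yes ✓.

K = 14/5, Plünnecke-Ruzsa bound K³|A| ≈ 109.7600, |3A| = 28, inequality holds.


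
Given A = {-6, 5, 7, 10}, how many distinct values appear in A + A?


A + A = {a + a' : a, a' ∈ A}; |A| = 4.
General bounds: 2|A| - 1 ≤ |A + A| ≤ |A|(|A|+1)/2, i.e. 7 ≤ |A + A| ≤ 10.
Lower bound 2|A|-1 is attained iff A is an arithmetic progression.
Enumerate sums a + a' for a ≤ a' (symmetric, so this suffices):
a = -6: -6+-6=-12, -6+5=-1, -6+7=1, -6+10=4
a = 5: 5+5=10, 5+7=12, 5+10=15
a = 7: 7+7=14, 7+10=17
a = 10: 10+10=20
Distinct sums: {-12, -1, 1, 4, 10, 12, 14, 15, 17, 20}
|A + A| = 10

|A + A| = 10


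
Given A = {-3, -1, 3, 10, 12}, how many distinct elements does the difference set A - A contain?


A - A = {a - a' : a, a' ∈ A}; |A| = 5.
Bounds: 2|A|-1 ≤ |A - A| ≤ |A|² - |A| + 1, i.e. 9 ≤ |A - A| ≤ 21.
Note: 0 ∈ A - A always (from a - a). The set is symmetric: if d ∈ A - A then -d ∈ A - A.
Enumerate nonzero differences d = a - a' with a > a' (then include -d):
Positive differences: {2, 4, 6, 7, 9, 11, 13, 15}
Full difference set: {0} ∪ (positive diffs) ∪ (negative diffs).
|A - A| = 1 + 2·8 = 17 (matches direct enumeration: 17).

|A - A| = 17


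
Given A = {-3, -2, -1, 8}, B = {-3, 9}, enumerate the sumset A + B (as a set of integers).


A + B = {a + b : a ∈ A, b ∈ B}.
Enumerate all |A|·|B| = 4·2 = 8 pairs (a, b) and collect distinct sums.
a = -3: -3+-3=-6, -3+9=6
a = -2: -2+-3=-5, -2+9=7
a = -1: -1+-3=-4, -1+9=8
a = 8: 8+-3=5, 8+9=17
Collecting distinct sums: A + B = {-6, -5, -4, 5, 6, 7, 8, 17}
|A + B| = 8

A + B = {-6, -5, -4, 5, 6, 7, 8, 17}


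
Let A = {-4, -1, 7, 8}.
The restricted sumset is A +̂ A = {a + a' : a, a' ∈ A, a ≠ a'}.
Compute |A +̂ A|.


Restricted sumset: A +̂ A = {a + a' : a ∈ A, a' ∈ A, a ≠ a'}.
Equivalently, take A + A and drop any sum 2a that is achievable ONLY as a + a for a ∈ A (i.e. sums representable only with equal summands).
Enumerate pairs (a, a') with a < a' (symmetric, so each unordered pair gives one sum; this covers all a ≠ a'):
  -4 + -1 = -5
  -4 + 7 = 3
  -4 + 8 = 4
  -1 + 7 = 6
  -1 + 8 = 7
  7 + 8 = 15
Collected distinct sums: {-5, 3, 4, 6, 7, 15}
|A +̂ A| = 6
(Reference bound: |A +̂ A| ≥ 2|A| - 3 for |A| ≥ 2, with |A| = 4 giving ≥ 5.)

|A +̂ A| = 6


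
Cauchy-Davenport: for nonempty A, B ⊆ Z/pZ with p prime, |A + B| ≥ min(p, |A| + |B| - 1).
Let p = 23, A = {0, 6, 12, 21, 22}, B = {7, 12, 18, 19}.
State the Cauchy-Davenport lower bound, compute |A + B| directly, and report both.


Cauchy-Davenport: |A + B| ≥ min(p, |A| + |B| - 1) for A, B nonempty in Z/pZ.
|A| = 5, |B| = 4, p = 23.
CD lower bound = min(23, 5 + 4 - 1) = min(23, 8) = 8.
Compute A + B mod 23 directly:
a = 0: 0+7=7, 0+12=12, 0+18=18, 0+19=19
a = 6: 6+7=13, 6+12=18, 6+18=1, 6+19=2
a = 12: 12+7=19, 12+12=1, 12+18=7, 12+19=8
a = 21: 21+7=5, 21+12=10, 21+18=16, 21+19=17
a = 22: 22+7=6, 22+12=11, 22+18=17, 22+19=18
A + B = {1, 2, 5, 6, 7, 8, 10, 11, 12, 13, 16, 17, 18, 19}, so |A + B| = 14.
Verify: 14 ≥ 8? Yes ✓.

CD lower bound = 8, actual |A + B| = 14.


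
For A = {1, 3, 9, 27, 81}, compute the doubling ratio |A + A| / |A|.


|A| = 5.
Compute A + A by enumerating all 25 pairs.
A + A = {2, 4, 6, 10, 12, 18, 28, 30, 36, 54, 82, 84, 90, 108, 162}, so |A + A| = 15.
K = |A + A| / |A| = 15/5 = 3/1 ≈ 3.0000.
Reference: AP of size 5 gives K = 9/5 ≈ 1.8000; a fully generic set of size 5 gives K ≈ 3.0000.

|A| = 5, |A + A| = 15, K = 15/5 = 3/1.


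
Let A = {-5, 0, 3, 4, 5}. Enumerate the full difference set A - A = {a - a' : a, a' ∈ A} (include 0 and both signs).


A - A = {a - a' : a, a' ∈ A}.
Compute a - a' for each ordered pair (a, a'):
a = -5: -5--5=0, -5-0=-5, -5-3=-8, -5-4=-9, -5-5=-10
a = 0: 0--5=5, 0-0=0, 0-3=-3, 0-4=-4, 0-5=-5
a = 3: 3--5=8, 3-0=3, 3-3=0, 3-4=-1, 3-5=-2
a = 4: 4--5=9, 4-0=4, 4-3=1, 4-4=0, 4-5=-1
a = 5: 5--5=10, 5-0=5, 5-3=2, 5-4=1, 5-5=0
Collecting distinct values (and noting 0 appears from a-a):
A - A = {-10, -9, -8, -5, -4, -3, -2, -1, 0, 1, 2, 3, 4, 5, 8, 9, 10}
|A - A| = 17

A - A = {-10, -9, -8, -5, -4, -3, -2, -1, 0, 1, 2, 3, 4, 5, 8, 9, 10}


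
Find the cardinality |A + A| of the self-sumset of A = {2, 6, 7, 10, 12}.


A + A = {a + a' : a, a' ∈ A}; |A| = 5.
General bounds: 2|A| - 1 ≤ |A + A| ≤ |A|(|A|+1)/2, i.e. 9 ≤ |A + A| ≤ 15.
Lower bound 2|A|-1 is attained iff A is an arithmetic progression.
Enumerate sums a + a' for a ≤ a' (symmetric, so this suffices):
a = 2: 2+2=4, 2+6=8, 2+7=9, 2+10=12, 2+12=14
a = 6: 6+6=12, 6+7=13, 6+10=16, 6+12=18
a = 7: 7+7=14, 7+10=17, 7+12=19
a = 10: 10+10=20, 10+12=22
a = 12: 12+12=24
Distinct sums: {4, 8, 9, 12, 13, 14, 16, 17, 18, 19, 20, 22, 24}
|A + A| = 13

|A + A| = 13


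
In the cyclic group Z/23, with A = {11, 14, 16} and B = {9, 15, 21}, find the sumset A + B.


Work in Z/23Z: reduce every sum a + b modulo 23.
Enumerate all 9 pairs:
a = 11: 11+9=20, 11+15=3, 11+21=9
a = 14: 14+9=0, 14+15=6, 14+21=12
a = 16: 16+9=2, 16+15=8, 16+21=14
Distinct residues collected: {0, 2, 3, 6, 8, 9, 12, 14, 20}
|A + B| = 9 (out of 23 total residues).

A + B = {0, 2, 3, 6, 8, 9, 12, 14, 20}


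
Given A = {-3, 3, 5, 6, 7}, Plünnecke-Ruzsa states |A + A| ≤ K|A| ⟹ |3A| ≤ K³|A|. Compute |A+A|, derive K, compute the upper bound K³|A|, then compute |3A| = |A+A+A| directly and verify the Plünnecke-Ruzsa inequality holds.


|A| = 5.
Step 1: Compute A + A by enumerating all 25 pairs.
A + A = {-6, 0, 2, 3, 4, 6, 8, 9, 10, 11, 12, 13, 14}, so |A + A| = 13.
Step 2: Doubling constant K = |A + A|/|A| = 13/5 = 13/5 ≈ 2.6000.
Step 3: Plünnecke-Ruzsa gives |3A| ≤ K³·|A| = (2.6000)³ · 5 ≈ 87.8800.
Step 4: Compute 3A = A + A + A directly by enumerating all triples (a,b,c) ∈ A³; |3A| = 23.
Step 5: Check 23 ≤ 87.8800? Yes ✓.

K = 13/5, Plünnecke-Ruzsa bound K³|A| ≈ 87.8800, |3A| = 23, inequality holds.


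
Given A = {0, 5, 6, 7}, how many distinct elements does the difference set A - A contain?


A - A = {a - a' : a, a' ∈ A}; |A| = 4.
Bounds: 2|A|-1 ≤ |A - A| ≤ |A|² - |A| + 1, i.e. 7 ≤ |A - A| ≤ 13.
Note: 0 ∈ A - A always (from a - a). The set is symmetric: if d ∈ A - A then -d ∈ A - A.
Enumerate nonzero differences d = a - a' with a > a' (then include -d):
Positive differences: {1, 2, 5, 6, 7}
Full difference set: {0} ∪ (positive diffs) ∪ (negative diffs).
|A - A| = 1 + 2·5 = 11 (matches direct enumeration: 11).

|A - A| = 11


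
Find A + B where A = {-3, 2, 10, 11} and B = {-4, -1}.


A + B = {a + b : a ∈ A, b ∈ B}.
Enumerate all |A|·|B| = 4·2 = 8 pairs (a, b) and collect distinct sums.
a = -3: -3+-4=-7, -3+-1=-4
a = 2: 2+-4=-2, 2+-1=1
a = 10: 10+-4=6, 10+-1=9
a = 11: 11+-4=7, 11+-1=10
Collecting distinct sums: A + B = {-7, -4, -2, 1, 6, 7, 9, 10}
|A + B| = 8

A + B = {-7, -4, -2, 1, 6, 7, 9, 10}


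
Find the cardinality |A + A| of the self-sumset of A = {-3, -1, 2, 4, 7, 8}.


A + A = {a + a' : a, a' ∈ A}; |A| = 6.
General bounds: 2|A| - 1 ≤ |A + A| ≤ |A|(|A|+1)/2, i.e. 11 ≤ |A + A| ≤ 21.
Lower bound 2|A|-1 is attained iff A is an arithmetic progression.
Enumerate sums a + a' for a ≤ a' (symmetric, so this suffices):
a = -3: -3+-3=-6, -3+-1=-4, -3+2=-1, -3+4=1, -3+7=4, -3+8=5
a = -1: -1+-1=-2, -1+2=1, -1+4=3, -1+7=6, -1+8=7
a = 2: 2+2=4, 2+4=6, 2+7=9, 2+8=10
a = 4: 4+4=8, 4+7=11, 4+8=12
a = 7: 7+7=14, 7+8=15
a = 8: 8+8=16
Distinct sums: {-6, -4, -2, -1, 1, 3, 4, 5, 6, 7, 8, 9, 10, 11, 12, 14, 15, 16}
|A + A| = 18

|A + A| = 18


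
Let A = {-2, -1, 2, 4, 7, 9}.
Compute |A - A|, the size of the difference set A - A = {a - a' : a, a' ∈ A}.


A - A = {a - a' : a, a' ∈ A}; |A| = 6.
Bounds: 2|A|-1 ≤ |A - A| ≤ |A|² - |A| + 1, i.e. 11 ≤ |A - A| ≤ 31.
Note: 0 ∈ A - A always (from a - a). The set is symmetric: if d ∈ A - A then -d ∈ A - A.
Enumerate nonzero differences d = a - a' with a > a' (then include -d):
Positive differences: {1, 2, 3, 4, 5, 6, 7, 8, 9, 10, 11}
Full difference set: {0} ∪ (positive diffs) ∪ (negative diffs).
|A - A| = 1 + 2·11 = 23 (matches direct enumeration: 23).

|A - A| = 23


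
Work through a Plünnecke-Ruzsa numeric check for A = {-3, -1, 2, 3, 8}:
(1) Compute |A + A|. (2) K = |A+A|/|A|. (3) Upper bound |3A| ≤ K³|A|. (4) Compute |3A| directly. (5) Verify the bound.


|A| = 5.
Step 1: Compute A + A by enumerating all 25 pairs.
A + A = {-6, -4, -2, -1, 0, 1, 2, 4, 5, 6, 7, 10, 11, 16}, so |A + A| = 14.
Step 2: Doubling constant K = |A + A|/|A| = 14/5 = 14/5 ≈ 2.8000.
Step 3: Plünnecke-Ruzsa gives |3A| ≤ K³·|A| = (2.8000)³ · 5 ≈ 109.7600.
Step 4: Compute 3A = A + A + A directly by enumerating all triples (a,b,c) ∈ A³; |3A| = 25.
Step 5: Check 25 ≤ 109.7600? Yes ✓.

K = 14/5, Plünnecke-Ruzsa bound K³|A| ≈ 109.7600, |3A| = 25, inequality holds.


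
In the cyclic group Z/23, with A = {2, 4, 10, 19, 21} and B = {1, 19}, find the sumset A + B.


Work in Z/23Z: reduce every sum a + b modulo 23.
Enumerate all 10 pairs:
a = 2: 2+1=3, 2+19=21
a = 4: 4+1=5, 4+19=0
a = 10: 10+1=11, 10+19=6
a = 19: 19+1=20, 19+19=15
a = 21: 21+1=22, 21+19=17
Distinct residues collected: {0, 3, 5, 6, 11, 15, 17, 20, 21, 22}
|A + B| = 10 (out of 23 total residues).

A + B = {0, 3, 5, 6, 11, 15, 17, 20, 21, 22}


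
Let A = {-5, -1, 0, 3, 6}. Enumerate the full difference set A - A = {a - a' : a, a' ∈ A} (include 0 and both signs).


A - A = {a - a' : a, a' ∈ A}.
Compute a - a' for each ordered pair (a, a'):
a = -5: -5--5=0, -5--1=-4, -5-0=-5, -5-3=-8, -5-6=-11
a = -1: -1--5=4, -1--1=0, -1-0=-1, -1-3=-4, -1-6=-7
a = 0: 0--5=5, 0--1=1, 0-0=0, 0-3=-3, 0-6=-6
a = 3: 3--5=8, 3--1=4, 3-0=3, 3-3=0, 3-6=-3
a = 6: 6--5=11, 6--1=7, 6-0=6, 6-3=3, 6-6=0
Collecting distinct values (and noting 0 appears from a-a):
A - A = {-11, -8, -7, -6, -5, -4, -3, -1, 0, 1, 3, 4, 5, 6, 7, 8, 11}
|A - A| = 17

A - A = {-11, -8, -7, -6, -5, -4, -3, -1, 0, 1, 3, 4, 5, 6, 7, 8, 11}


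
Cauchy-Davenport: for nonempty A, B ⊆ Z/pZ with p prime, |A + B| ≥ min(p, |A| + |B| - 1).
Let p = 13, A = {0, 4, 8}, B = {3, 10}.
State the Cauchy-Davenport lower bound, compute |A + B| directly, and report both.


Cauchy-Davenport: |A + B| ≥ min(p, |A| + |B| - 1) for A, B nonempty in Z/pZ.
|A| = 3, |B| = 2, p = 13.
CD lower bound = min(13, 3 + 2 - 1) = min(13, 4) = 4.
Compute A + B mod 13 directly:
a = 0: 0+3=3, 0+10=10
a = 4: 4+3=7, 4+10=1
a = 8: 8+3=11, 8+10=5
A + B = {1, 3, 5, 7, 10, 11}, so |A + B| = 6.
Verify: 6 ≥ 4? Yes ✓.

CD lower bound = 4, actual |A + B| = 6.


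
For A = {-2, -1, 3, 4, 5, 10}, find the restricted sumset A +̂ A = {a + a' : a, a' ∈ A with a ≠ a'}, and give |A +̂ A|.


Restricted sumset: A +̂ A = {a + a' : a ∈ A, a' ∈ A, a ≠ a'}.
Equivalently, take A + A and drop any sum 2a that is achievable ONLY as a + a for a ∈ A (i.e. sums representable only with equal summands).
Enumerate pairs (a, a') with a < a' (symmetric, so each unordered pair gives one sum; this covers all a ≠ a'):
  -2 + -1 = -3
  -2 + 3 = 1
  -2 + 4 = 2
  -2 + 5 = 3
  -2 + 10 = 8
  -1 + 3 = 2
  -1 + 4 = 3
  -1 + 5 = 4
  -1 + 10 = 9
  3 + 4 = 7
  3 + 5 = 8
  3 + 10 = 13
  4 + 5 = 9
  4 + 10 = 14
  5 + 10 = 15
Collected distinct sums: {-3, 1, 2, 3, 4, 7, 8, 9, 13, 14, 15}
|A +̂ A| = 11
(Reference bound: |A +̂ A| ≥ 2|A| - 3 for |A| ≥ 2, with |A| = 6 giving ≥ 9.)

|A +̂ A| = 11
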